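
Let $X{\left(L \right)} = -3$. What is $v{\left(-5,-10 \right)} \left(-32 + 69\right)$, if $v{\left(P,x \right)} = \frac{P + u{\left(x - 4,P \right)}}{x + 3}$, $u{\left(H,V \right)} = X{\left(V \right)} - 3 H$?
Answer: $- \frac{1258}{7} \approx -179.71$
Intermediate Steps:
$u{\left(H,V \right)} = -3 - 3 H$
$v{\left(P,x \right)} = \frac{9 + P - 3 x}{3 + x}$ ($v{\left(P,x \right)} = \frac{P - \left(3 + 3 \left(x - 4\right)\right)}{x + 3} = \frac{P - \left(3 + 3 \left(-4 + x\right)\right)}{3 + x} = \frac{P - \left(-9 + 3 x\right)}{3 + x} = \frac{9 + P - 3 x}{3 + x}$)
$v{\left(-5,-10 \right)} \left(-32 + 69\right) = \frac{9 - 5 - -30}{3 - 10} \left(-32 + 69\right) = \frac{9 - 5 + 30}{-7} \cdot 37 = \left(- \frac{1}{7}\right) 34 \cdot 37 = \left(- \frac{34}{7}\right) 37 = - \frac{1258}{7}$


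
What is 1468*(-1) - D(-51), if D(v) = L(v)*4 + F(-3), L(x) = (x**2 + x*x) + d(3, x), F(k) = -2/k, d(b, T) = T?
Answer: -66218/3 ≈ -22073.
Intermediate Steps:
L(x) = x + 2*x**2 (L(x) = (x**2 + x*x) + x = (x**2 + x**2) + x = 2*x**2 + x = x + 2*x**2)
D(v) = 2/3 + 4*v*(1 + 2*v) (D(v) = (v*(1 + 2*v))*4 - 2/(-3) = 4*v*(1 + 2*v) - 2*(-1/3) = 4*v*(1 + 2*v) + 2/3 = 2/3 + 4*v*(1 + 2*v))
1468*(-1) - D(-51) = 1468*(-1) - (2/3 + 4*(-51) + 8*(-51)**2) = -1468 - (2/3 - 204 + 8*2601) = -1468 - (2/3 - 204 + 20808) = -1468 - 1*61814/3 = -1468 - 61814/3 = -66218/3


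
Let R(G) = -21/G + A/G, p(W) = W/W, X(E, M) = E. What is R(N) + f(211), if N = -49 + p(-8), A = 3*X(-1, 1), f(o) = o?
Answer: 423/2 ≈ 211.50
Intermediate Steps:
p(W) = 1
A = -3 (A = 3*(-1) = -3)
N = -48 (N = -49 + 1 = -48)
R(G) = -24/G (R(G) = -21/G - 3/G = -24/G)
R(N) + f(211) = -24/(-48) + 211 = -24*(-1/48) + 211 = ½ + 211 = 423/2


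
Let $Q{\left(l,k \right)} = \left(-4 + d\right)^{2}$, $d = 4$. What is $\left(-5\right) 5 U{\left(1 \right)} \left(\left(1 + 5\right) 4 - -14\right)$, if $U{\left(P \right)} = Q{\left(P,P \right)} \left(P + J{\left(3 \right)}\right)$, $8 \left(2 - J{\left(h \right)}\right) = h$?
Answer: $0$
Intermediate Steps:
$J{\left(h \right)} = 2 - \frac{h}{8}$
$Q{\left(l,k \right)} = 0$ ($Q{\left(l,k \right)} = \left(-4 + 4\right)^{2} = 0^{2} = 0$)
$U{\left(P \right)} = 0$ ($U{\left(P \right)} = 0 \left(P + \left(2 - \frac{3}{8}\right)\right) = 0 \left(P + \frac{13}{8}\right) = 0 \left(\frac{13}{8} + P\right) = 0$)
$\left(-5\right) 5 U{\left(1 \right)} \left(\left(1 + 5\right) 4 - -14\right) = \left(-5\right) 5 \cdot 0 \left(\left(1 + 5\right) 4 - -14\right) = \left(-25\right) 0 \left(6 \cdot 4 + 14\right) = 0 \left(24 + 14\right) = 0 \cdot 38 = 0$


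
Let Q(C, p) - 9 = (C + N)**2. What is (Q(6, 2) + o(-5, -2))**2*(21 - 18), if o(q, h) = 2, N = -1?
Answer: 3888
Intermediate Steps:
Q(C, p) = 9 + (-1 + C)**2 (Q(C, p) = 9 + (C - 1)**2 = 9 + (-1 + C)**2)
(Q(6, 2) + o(-5, -2))**2*(21 - 18) = ((9 + (-1 + 6)**2) + 2)**2*(21 - 18) = ((9 + 5**2) + 2)**2*3 = ((9 + 25) + 2)**2*3 = (34 + 2)**2*3 = 36**2*3 = 1296*3 = 3888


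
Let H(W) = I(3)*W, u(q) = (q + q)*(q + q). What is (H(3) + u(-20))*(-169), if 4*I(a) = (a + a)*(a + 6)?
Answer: -554489/2 ≈ -2.7724e+5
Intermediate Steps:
u(q) = 4*q² (u(q) = (2*q)*(2*q) = 4*q²)
I(a) = a*(6 + a)/2 (I(a) = ((a + a)*(a + 6))/4 = ((2*a)*(6 + a))/4 = (2*a*(6 + a))/4 = a*(6 + a)/2)
H(W) = 27*W/2 (H(W) = ((½)*3*(6 + 3))*W = ((½)*3*9)*W = 27*W/2)
(H(3) + u(-20))*(-169) = ((27/2)*3 + 4*(-20)²)*(-169) = (81/2 + 4*400)*(-169) = (81/2 + 1600)*(-169) = (3281/2)*(-169) = -554489/2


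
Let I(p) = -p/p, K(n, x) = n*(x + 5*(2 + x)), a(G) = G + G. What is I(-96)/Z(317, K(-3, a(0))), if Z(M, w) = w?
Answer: 1/30 ≈ 0.033333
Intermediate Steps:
a(G) = 2*G
K(n, x) = n*(10 + 6*x) (K(n, x) = n*(x + (10 + 5*x)) = n*(10 + 6*x))
I(p) = -1 (I(p) = -1*1 = -1)
I(-96)/Z(317, K(-3, a(0))) = -1/(2*(-3)*(5 + 3*(2*0))) = -1/(2*(-3)*(5 + 3*0)) = -1/(2*(-3)*(5 + 0)) = -1/(2*(-3)*5) = -1/(-30) = -1*(-1/30) = 1/30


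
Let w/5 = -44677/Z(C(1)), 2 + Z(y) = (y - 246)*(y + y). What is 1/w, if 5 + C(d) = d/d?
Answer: -1998/223385 ≈ -0.0089442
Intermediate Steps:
C(d) = -4 (C(d) = -5 + d/d = -5 + 1 = -4)
Z(y) = -2 + 2*y*(-246 + y) (Z(y) = -2 + (y - 246)*(y + y) = -2 + (-246 + y)*(2*y) = -2 + 2*y*(-246 + y))
w = -223385/1998 (w = 5*(-44677/(-2 - 492*(-4) + 2*(-4)²)) = 5*(-44677/(-2 + 1968 + 2*16)) = 5*(-44677/(-2 + 1968 + 32)) = 5*(-44677/1998) = -223385/1998 ≈ -111.80)
1/w = 1/(-223385/1998) = -1998/223385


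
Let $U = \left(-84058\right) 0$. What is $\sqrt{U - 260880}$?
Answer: $4 i \sqrt{16305} \approx 510.76 i$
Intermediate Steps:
$U = 0$
$\sqrt{U - 260880} = \sqrt{0 - 260880} = \sqrt{-260880} = 4 i \sqrt{16305}$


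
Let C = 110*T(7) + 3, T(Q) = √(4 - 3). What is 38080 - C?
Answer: 37967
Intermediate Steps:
T(Q) = 1 (T(Q) = √1 = 1)
C = 113 (C = 110*1 + 3 = 110 + 3 = 113)
38080 - C = 38080 - 1*113 = 38080 - 113 = 37967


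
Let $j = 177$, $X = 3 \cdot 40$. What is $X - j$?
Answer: $-57$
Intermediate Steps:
$X = 120$
$X - j = 120 - 177 = -57$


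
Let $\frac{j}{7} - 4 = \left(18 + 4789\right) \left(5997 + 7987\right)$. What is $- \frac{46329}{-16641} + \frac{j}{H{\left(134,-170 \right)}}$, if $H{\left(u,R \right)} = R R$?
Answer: $\frac{652643520992}{40077075} \approx 16285.0$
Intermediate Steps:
$j = 470547644$ ($j = 28 + 7 \left(18 + 4789\right) \left(5997 + 7987\right) = 28 + 7 \cdot 4807 \cdot 13984 = 28 + 7 \cdot 67221088 = 28 + 470547616 = 470547644$)
$H{\left(u,R \right)} = R^{2}$
$- \frac{46329}{-16641} + \frac{j}{H{\left(134,-170 \right)}} = - \frac{46329}{-16641} + \frac{470547644}{\left(-170\right)^{2}} = \left(-46329\right) \left(- \frac{1}{16641}\right) + \frac{470547644}{28900} = \frac{15443}{5547} + 470547644 \cdot \frac{1}{28900} = \frac{15443}{5547} + \frac{117636911}{7225} = \frac{652643520992}{40077075}$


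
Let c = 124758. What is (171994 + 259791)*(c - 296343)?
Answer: -74087829225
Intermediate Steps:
(171994 + 259791)*(c - 296343) = (171994 + 259791)*(124758 - 296343) = 431785*(-171585) = -74087829225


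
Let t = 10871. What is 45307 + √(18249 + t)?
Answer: 45307 + 8*√455 ≈ 45478.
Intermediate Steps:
45307 + √(18249 + t) = 45307 + √(18249 + 10871) = 45307 + √29120 = 45307 + 8*√455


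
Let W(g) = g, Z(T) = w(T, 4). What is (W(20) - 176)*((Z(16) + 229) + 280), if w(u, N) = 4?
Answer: -80028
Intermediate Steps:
Z(T) = 4
(W(20) - 176)*((Z(16) + 229) + 280) = (20 - 176)*((4 + 229) + 280) = -156*(233 + 280) = -156*513 = -80028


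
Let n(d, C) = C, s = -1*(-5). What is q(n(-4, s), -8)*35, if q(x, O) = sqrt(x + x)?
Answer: 35*sqrt(10) ≈ 110.68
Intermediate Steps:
s = 5
q(x, O) = sqrt(2)*sqrt(x) (q(x, O) = sqrt(2*x) = sqrt(2)*sqrt(x))
q(n(-4, s), -8)*35 = (sqrt(2)*sqrt(5))*35 = sqrt(10)*35 = 35*sqrt(10)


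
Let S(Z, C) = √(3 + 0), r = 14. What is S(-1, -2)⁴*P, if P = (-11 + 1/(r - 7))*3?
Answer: -2052/7 ≈ -293.14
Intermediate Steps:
S(Z, C) = √3
P = -228/7 (P = (-11 + 1/(14 - 7))*3 = (-11 + 1/7)*3 = (-11 + ⅐)*3 = -76/7*3 = -228/7 ≈ -32.571)
S(-1, -2)⁴*P = (√3)⁴*(-228/7) = 9*(-228/7) = -2052/7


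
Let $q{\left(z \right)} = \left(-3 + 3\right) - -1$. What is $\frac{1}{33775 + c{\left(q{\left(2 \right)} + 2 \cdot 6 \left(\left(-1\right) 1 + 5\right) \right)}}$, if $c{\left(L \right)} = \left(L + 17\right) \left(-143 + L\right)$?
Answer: $\frac{1}{27571} \approx 3.627 \cdot 10^{-5}$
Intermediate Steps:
$q{\left(z \right)} = 1$ ($q{\left(z \right)} = 0 + 1 = 1$)
$c{\left(L \right)} = \left(-143 + L\right) \left(17 + L\right)$ ($c{\left(L \right)} = \left(17 + L\right) \left(-143 + L\right) = \left(-143 + L\right) \left(17 + L\right)$)
$\frac{1}{33775 + c{\left(q{\left(2 \right)} + 2 \cdot 6 \left(\left(-1\right) 1 + 5\right) \right)}} = \frac{1}{33775 - \left(2431 - \left(1 + 2 \cdot 6 \left(\left(-1\right) 1 + 5\right)\right)^{2} + 126 \left(1 + 2 \cdot 6 \left(\left(-1\right) 1 + 5\right)\right)\right)} = \frac{1}{33775 - \left(2431 - \left(1 + 12 \left(-1 + 5\right)\right)^{2} + 126 \left(1 + 12 \left(-1 + 5\right)\right)\right)} = \frac{1}{33775 - \left(2431 - \left(1 + 12 \cdot 4\right)^{2} + 126 \left(1 + 12 \cdot 4\right)\right)} = \frac{1}{33775 - \left(2431 - \left(1 + 48\right)^{2} + 126 \left(1 + 48\right)\right)} = \frac{1}{33775 - \left(8605 - 2401\right)} = \frac{1}{33775 - 6204} = \frac{1}{27571}$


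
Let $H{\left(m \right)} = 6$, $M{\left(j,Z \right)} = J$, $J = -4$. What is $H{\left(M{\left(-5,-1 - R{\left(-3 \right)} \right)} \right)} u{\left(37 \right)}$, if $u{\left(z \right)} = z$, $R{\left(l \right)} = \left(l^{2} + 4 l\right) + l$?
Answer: $222$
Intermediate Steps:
$R{\left(l \right)} = l^{2} + 5 l$
$M{\left(j,Z \right)} = -4$
$H{\left(M{\left(-5,-1 - R{\left(-3 \right)} \right)} \right)} u{\left(37 \right)} = 6 \cdot 37 = 222$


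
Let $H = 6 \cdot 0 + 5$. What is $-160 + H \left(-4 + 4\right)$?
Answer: $-160$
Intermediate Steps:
$H = 5$ ($H = 0 + 5 = 5$)
$-160 + H \left(-4 + 4\right) = -160 + 5 \left(-4 + 4\right) = -160 + 5 \cdot 0 = -160 + 0 = -160$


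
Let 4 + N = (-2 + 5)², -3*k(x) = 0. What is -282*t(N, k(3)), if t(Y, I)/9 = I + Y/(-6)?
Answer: 2115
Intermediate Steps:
k(x) = 0 (k(x) = -⅓*0 = 0)
N = 5 (N = -4 + (-2 + 5)² = -4 + 3² = -4 + 9 = 5)
t(Y, I) = 9*I - 3*Y/2 (t(Y, I) = 9*(I + Y/(-6)) = 9*(I + Y*(-⅙)) = 9*(I - Y/6) = 9*I - 3*Y/2)
-282*t(N, k(3)) = -282*(9*0 - 3/2*5) = -282*(0 - 15/2) = -282*(-15/2) = 2115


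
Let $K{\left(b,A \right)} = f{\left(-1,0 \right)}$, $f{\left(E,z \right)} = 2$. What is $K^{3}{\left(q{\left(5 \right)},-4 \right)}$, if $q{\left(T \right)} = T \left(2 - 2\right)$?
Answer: $8$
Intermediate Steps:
$q{\left(T \right)} = 0$ ($q{\left(T \right)} = T 0 = 0$)
$K{\left(b,A \right)} = 2$
$K^{3}{\left(q{\left(5 \right)},-4 \right)} = 2^{3} = 8$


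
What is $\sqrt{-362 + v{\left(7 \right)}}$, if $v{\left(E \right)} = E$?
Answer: $i \sqrt{355} \approx 18.841 i$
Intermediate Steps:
$\sqrt{-362 + v{\left(7 \right)}} = \sqrt{-362 + 7} = \sqrt{-355} = i \sqrt{355}$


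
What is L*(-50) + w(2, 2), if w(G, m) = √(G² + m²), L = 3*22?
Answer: -3300 + 2*√2 ≈ -3297.2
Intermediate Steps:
L = 66
L*(-50) + w(2, 2) = 66*(-50) + √(2² + 2²) = -3300 + √(4 + 4) = -3300 + √8 = -3300 + 2*√2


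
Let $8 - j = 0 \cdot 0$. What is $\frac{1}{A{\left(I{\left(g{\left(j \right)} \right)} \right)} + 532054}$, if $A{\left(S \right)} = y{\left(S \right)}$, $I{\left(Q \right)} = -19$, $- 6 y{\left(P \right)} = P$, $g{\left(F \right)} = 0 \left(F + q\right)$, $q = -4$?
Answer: $\frac{6}{3192343} \approx 1.8795 \cdot 10^{-6}$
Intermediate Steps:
$j = 8$ ($j = 8 - 0 \cdot 0 = 8 - 0 = 8 + 0 = 8$)
$g{\left(F \right)} = 0$ ($g{\left(F \right)} = 0 \left(F - 4\right) = 0 \left(-4 + F\right) = 0$)
$y{\left(P \right)} = - \frac{P}{6}$
$A{\left(S \right)} = - \frac{S}{6}$
$\frac{1}{A{\left(I{\left(g{\left(j \right)} \right)} \right)} + 532054} = \frac{1}{\left(- \frac{1}{6}\right) \left(-19\right) + 532054} = \frac{1}{\frac{19}{6} + 532054} = \frac{1}{\frac{3192343}{6}} = \frac{6}{3192343}$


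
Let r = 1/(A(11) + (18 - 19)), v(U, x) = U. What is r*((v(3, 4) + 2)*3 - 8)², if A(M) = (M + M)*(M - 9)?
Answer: 49/43 ≈ 1.1395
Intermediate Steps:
A(M) = 2*M*(-9 + M) (A(M) = (2*M)*(-9 + M) = 2*M*(-9 + M))
r = 1/43 (r = 1/(2*11*(-9 + 11) + (18 - 19)) = 1/(2*11*2 - 1) = 1/(44 - 1) = 1/43 ≈ 0.023256)
r*((v(3, 4) + 2)*3 - 8)² = ((3 + 2)*3 - 8)²/43 = (5*3 - 8)²/43 = (15 - 8)²/43 = (1/43)*7² = (1/43)*49 = 49/43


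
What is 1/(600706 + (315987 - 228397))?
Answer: 1/688296 ≈ 1.4529e-6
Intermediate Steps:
1/(600706 + (315987 - 228397)) = 1/(600706 + 87590) = 1/688296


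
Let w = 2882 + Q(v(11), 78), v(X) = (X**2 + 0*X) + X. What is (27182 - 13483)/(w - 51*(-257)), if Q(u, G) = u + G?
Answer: 13699/16199 ≈ 0.84567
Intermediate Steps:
v(X) = X + X**2 (v(X) = (X**2 + 0) + X = X**2 + X = X + X**2)
Q(u, G) = G + u
w = 3092 (w = 2882 + (78 + 11*(1 + 11)) = 2882 + (78 + 11*12) = 2882 + (78 + 132) = 2882 + 210 = 3092)
(27182 - 13483)/(w - 51*(-257)) = (27182 - 13483)/(3092 - 51*(-257)) = 13699/(3092 + 13107) = 13699/16199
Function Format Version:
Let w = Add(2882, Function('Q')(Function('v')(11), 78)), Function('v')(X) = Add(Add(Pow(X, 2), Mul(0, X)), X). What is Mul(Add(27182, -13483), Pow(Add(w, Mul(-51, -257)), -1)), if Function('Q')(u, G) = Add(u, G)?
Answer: Rational(13699, 16199) ≈ 0.84567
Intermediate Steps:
Function('v')(X) = Add(X, Pow(X, 2)) (Function('v')(X) = Add(Add(Pow(X, 2), 0), X) = Add(Pow(X, 2), X) = Add(X, Pow(X, 2)))
Function('Q')(u, G) = Add(G, u)
w = 3092 (w = Add(2882, Add(78, Mul(11, Add(1, 11)))) = Add(2882, Add(78, Mul(11, 12))) = Add(2882, Add(78, 132)) = Add(2882, 210) = 3092)
Mul(Add(27182, -13483), Pow(Add(w, Mul(-51, -257)), -1)) = Mul(Add(27182, -13483), Pow(Add(3092, Mul(-51, -257)), -1)) = Mul(13699, Pow(Add(3092, 13107), -1)) = Mul(13699, Pow(16199, -1)) = Mul(13699, Rational(1, 16199)) = Rational(13699, 16199)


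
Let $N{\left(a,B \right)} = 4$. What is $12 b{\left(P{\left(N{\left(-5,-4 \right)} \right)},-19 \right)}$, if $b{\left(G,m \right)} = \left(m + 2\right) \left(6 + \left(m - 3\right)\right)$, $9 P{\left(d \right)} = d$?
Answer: $3264$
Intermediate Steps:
$P{\left(d \right)} = \frac{d}{9}$
$b{\left(G,m \right)} = \left(2 + m\right) \left(3 + m\right)$ ($b{\left(G,m \right)} = \left(2 + m\right) \left(6 + \left(-3 + m\right)\right) = \left(2 + m\right) \left(3 + m\right)$)
$12 b{\left(P{\left(N{\left(-5,-4 \right)} \right)},-19 \right)} = 12 \left(6 + \left(-19\right)^{2} + 5 \left(-19\right)\right) = 12 \left(6 + 361 - 95\right) = 12 \cdot 272 = 3264$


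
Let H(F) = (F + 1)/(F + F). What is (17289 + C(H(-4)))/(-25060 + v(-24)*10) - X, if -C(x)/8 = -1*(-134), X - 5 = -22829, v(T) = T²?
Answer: 440486983/19300 ≈ 22823.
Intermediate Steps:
H(F) = (1 + F)/(2*F) (H(F) = (1 + F)/((2*F)) = (1 + F)*(1/(2*F)) = (1 + F)/(2*F))
X = -22824 (X = 5 - 22829 = -22824)
C(x) = -1072 (C(x) = -(-8)*(-134) = -8*134 = -1072)
(17289 + C(H(-4)))/(-25060 + v(-24)*10) - X = (17289 - 1072)/(-25060 + (-24)²*10) - 1*(-22824) = 16217/(-25060 + 576*10) + 22824 = 16217/(-25060 + 5760) + 22824 = 16217/(-19300) + 22824 = 16217*(-1/19300) + 22824 = -16217/19300 + 22824 = 440486983/19300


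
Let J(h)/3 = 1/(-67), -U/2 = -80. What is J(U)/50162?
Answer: -3/3360854 ≈ -8.9263e-7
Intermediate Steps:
U = 160 (U = -2*(-80) = 160)
J(h) = -3/67 (J(h) = 3/(-67) = 3*(-1/67) = -3/67)
J(U)/50162 = -3/67/50162 = -3/67*1/50162 = -3/3360854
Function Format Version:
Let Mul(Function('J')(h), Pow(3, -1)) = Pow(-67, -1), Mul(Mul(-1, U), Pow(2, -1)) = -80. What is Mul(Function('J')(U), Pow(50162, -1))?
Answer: Rational(-3, 3360854) ≈ -8.9263e-7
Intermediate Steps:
U = 160 (U = Mul(-2, -80) = 160)
Function('J')(h) = Rational(-3, 67) (Function('J')(h) = Mul(3, Pow(-67, -1)) = Mul(3, Rational(-1, 67)) = Rational(-3, 67))
Mul(Function('J')(U), Pow(50162, -1)) = Mul(Rational(-3, 67), Pow(50162, -1)) = Mul(Rational(-3, 67), Rational(1, 50162)) = Rational(-3, 3360854)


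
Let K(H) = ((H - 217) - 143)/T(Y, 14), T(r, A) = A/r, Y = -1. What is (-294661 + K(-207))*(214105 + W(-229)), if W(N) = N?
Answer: -63012254058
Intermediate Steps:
K(H) = 180/7 - H/14 (K(H) = ((H - 217) - 143)/((14/(-1))) = ((-217 + H) - 143)/((14*(-1))) = (-360 + H)/(-14) = (-360 + H)*(-1/14) = 180/7 - H/14)
(-294661 + K(-207))*(214105 + W(-229)) = (-294661 + (180/7 - 1/14*(-207)))*(214105 - 229) = (-294661 + (180/7 + 207/14))*213876 = (-294661 + 81/2)*213876 = -589241/2*213876 = -63012254058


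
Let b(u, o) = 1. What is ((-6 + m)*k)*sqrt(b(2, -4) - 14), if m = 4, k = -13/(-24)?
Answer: -13*I*sqrt(13)/12 ≈ -3.906*I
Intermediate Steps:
k = 13/24 (k = -13*(-1/24) = 13/24 ≈ 0.54167)
((-6 + m)*k)*sqrt(b(2, -4) - 14) = ((-6 + 4)*(13/24))*sqrt(1 - 14) = (-2*13/24)*sqrt(-13) = -13*I*sqrt(13)/12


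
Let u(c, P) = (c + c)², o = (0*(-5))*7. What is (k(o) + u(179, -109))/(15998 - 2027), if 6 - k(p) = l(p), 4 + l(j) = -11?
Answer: 128185/13971 ≈ 9.1751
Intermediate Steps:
l(j) = -15 (l(j) = -4 - 11 = -15)
o = 0 (o = 0*7 = 0)
u(c, P) = 4*c² (u(c, P) = (2*c)² = 4*c²)
k(p) = 21 (k(p) = 6 - 1*(-15) = 6 + 15 = 21)
(k(o) + u(179, -109))/(15998 - 2027) = (21 + 4*179²)/(15998 - 2027) = (21 + 4*32041)/13971 = (21 + 128164)*(1/13971) = 128185*(1/13971) = 128185/13971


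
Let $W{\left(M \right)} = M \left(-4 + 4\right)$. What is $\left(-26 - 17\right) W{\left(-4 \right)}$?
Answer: $0$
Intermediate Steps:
$W{\left(M \right)} = 0$ ($W{\left(M \right)} = M 0 = 0$)
$\left(-26 - 17\right) W{\left(-4 \right)} = \left(-26 - 17\right) 0 = \left(-43\right) 0 = 0$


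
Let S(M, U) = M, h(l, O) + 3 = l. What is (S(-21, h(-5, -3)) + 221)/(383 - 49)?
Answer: 100/167 ≈ 0.59880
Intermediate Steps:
h(l, O) = -3 + l
(S(-21, h(-5, -3)) + 221)/(383 - 49) = (-21 + 221)/(383 - 49) = 200/334 = 200*(1/334) = 100/167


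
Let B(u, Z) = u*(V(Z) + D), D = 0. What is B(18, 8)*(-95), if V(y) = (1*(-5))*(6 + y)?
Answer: 119700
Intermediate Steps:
V(y) = -30 - 5*y (V(y) = -5*(6 + y) = -30 - 5*y)
B(u, Z) = u*(-30 - 5*Z) (B(u, Z) = u*((-30 - 5*Z) + 0) = u*(-30 - 5*Z))
B(18, 8)*(-95) = -5*18*(6 + 8)*(-95) = -5*18*14*(-95) = -1260*(-95) = 119700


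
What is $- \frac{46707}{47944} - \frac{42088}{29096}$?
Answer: $- \frac{422106743}{174372328} \approx -2.4207$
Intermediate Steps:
$- \frac{46707}{47944} - \frac{42088}{29096} = \left(-46707\right) \frac{1}{47944} - \frac{5261}{3637} = - \frac{46707}{47944} - \frac{5261}{3637} = - \frac{422106743}{174372328}$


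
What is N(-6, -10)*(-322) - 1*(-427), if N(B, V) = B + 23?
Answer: -5047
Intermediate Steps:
N(B, V) = 23 + B
N(-6, -10)*(-322) - 1*(-427) = (23 - 6)*(-322) - 1*(-427) = 17*(-322) + 427 = -5474 + 427 = -5047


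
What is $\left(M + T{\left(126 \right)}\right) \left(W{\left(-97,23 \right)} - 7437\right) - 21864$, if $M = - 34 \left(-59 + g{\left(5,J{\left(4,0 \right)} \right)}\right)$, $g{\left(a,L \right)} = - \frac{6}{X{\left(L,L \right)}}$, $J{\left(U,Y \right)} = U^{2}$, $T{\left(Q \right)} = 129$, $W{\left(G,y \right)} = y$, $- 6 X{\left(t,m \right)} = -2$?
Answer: $-20388122$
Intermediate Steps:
$X{\left(t,m \right)} = \frac{1}{3}$ ($X{\left(t,m \right)} = \left(- \frac{1}{6}\right) \left(-2\right) = \frac{1}{3}$)
$g{\left(a,L \right)} = -18$ ($g{\left(a,L \right)} = - 6 \frac{1}{\frac{1}{3}} = \left(-6\right) 3 = -18$)
$M = 2618$ ($M = - 34 \left(-59 - 18\right) = \left(-34\right) \left(-77\right) = 2618$)
$\left(M + T{\left(126 \right)}\right) \left(W{\left(-97,23 \right)} - 7437\right) - 21864 = \left(2618 + 129\right) \left(23 - 7437\right) - 21864 = 2747 \left(-7414\right) - 21864 = -20366258 - 21864 = -20388122$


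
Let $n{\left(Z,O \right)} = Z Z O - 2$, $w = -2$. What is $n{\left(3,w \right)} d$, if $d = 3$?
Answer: $-60$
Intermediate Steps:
$n{\left(Z,O \right)} = -2 + O Z^{2}$ ($n{\left(Z,O \right)} = Z O Z - 2 = O Z^{2} - 2 = -2 + O Z^{2}$)
$n{\left(3,w \right)} d = \left(-2 - 2 \cdot 3^{2}\right) 3 = \left(-2 - 18\right) 3 = \left(-20\right) 3 = -60$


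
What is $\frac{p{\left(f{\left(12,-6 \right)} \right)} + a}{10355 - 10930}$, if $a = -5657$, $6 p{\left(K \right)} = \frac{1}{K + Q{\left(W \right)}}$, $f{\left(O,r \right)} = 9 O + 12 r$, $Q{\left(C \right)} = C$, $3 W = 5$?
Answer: $\frac{1278481}{129950} \approx 9.8383$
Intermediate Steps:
$W = \frac{5}{3}$ ($W = \frac{1}{3} \cdot 5 = \frac{5}{3} \approx 1.6667$)
$p{\left(K \right)} = \frac{1}{6 \left(\frac{5}{3} + K\right)}$ ($p{\left(K \right)} = \frac{1}{6 \left(K + \frac{5}{3}\right)} = \frac{1}{6 \left(\frac{5}{3} + K\right)}$)
$\frac{p{\left(f{\left(12,-6 \right)} \right)} + a}{10355 - 10930} = \frac{\frac{1}{2 \left(5 + 3 \left(9 \cdot 12 + 12 \left(-6\right)\right)\right)} - 5657}{10355 - 10930} = \frac{\frac{1}{2 \left(5 + 3 \left(108 - 72\right)\right)} - 5657}{-575} = \left(\frac{1}{2 \left(5 + 3 \cdot 36\right)} - 5657\right) \left(- \frac{1}{575}\right) = \left(\frac{1}{2 \left(5 + 108\right)} - 5657\right) \left(- \frac{1}{575}\right) = \left(\frac{1}{2 \cdot 113} - 5657\right) \left(- \frac{1}{575}\right) = \left(\frac{1}{2} \cdot \frac{1}{113} - 5657\right) \left(- \frac{1}{575}\right) = \left(\frac{1}{226} - 5657\right) \left(- \frac{1}{575}\right) = \left(- \frac{1278481}{226}\right) \left(- \frac{1}{575}\right) = \frac{1278481}{129950}$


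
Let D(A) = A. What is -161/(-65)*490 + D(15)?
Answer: 15973/13 ≈ 1228.7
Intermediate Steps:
-161/(-65)*490 + D(15) = -161/(-65)*490 + 15 = -161*(-1/65)*490 + 15 = (161/65)*490 + 15 = 15778/13 + 15 = 15973/13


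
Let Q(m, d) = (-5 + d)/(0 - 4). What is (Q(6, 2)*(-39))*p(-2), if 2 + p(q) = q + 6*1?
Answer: -117/2 ≈ -58.500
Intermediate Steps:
p(q) = 4 + q (p(q) = -2 + (q + 6*1) = -2 + (q + 6) = -2 + (6 + q) = 4 + q)
Q(m, d) = 5/4 - d/4 (Q(m, d) = (-5 + d)/(-4) = (-5 + d)*(-¼) = 5/4 - d/4)
(Q(6, 2)*(-39))*p(-2) = ((5/4 - ¼*2)*(-39))*(4 - 2) = ((5/4 - ½)*(-39))*2 = ((¾)*(-39))*2 = -117/4*2 = -117/2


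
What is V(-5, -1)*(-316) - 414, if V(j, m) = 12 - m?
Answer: -4522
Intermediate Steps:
V(-5, -1)*(-316) - 414 = (12 - 1*(-1))*(-316) - 414 = (12 + 1)*(-316) - 414 = 13*(-316) - 414 = -4108 - 414 = -4522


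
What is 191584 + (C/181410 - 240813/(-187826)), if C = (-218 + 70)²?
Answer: 3263994016324237/17036757330 ≈ 1.9159e+5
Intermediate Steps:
C = 21904 (C = (-148)² = 21904)
191584 + (C/181410 - 240813/(-187826)) = 191584 + (21904/181410 - 240813/(-187826)) = 191584 + (21904*(1/181410) - 240813*(-1/187826)) = 191584 + (10952/90705 + 240813/187826) = 191584 + 23900013517/17036757330 = 3263994016324237/17036757330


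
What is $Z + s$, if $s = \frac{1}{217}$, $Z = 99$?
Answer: $\frac{21484}{217} \approx 99.005$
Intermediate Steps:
$s = \frac{1}{217} \approx 0.0046083$
$Z + s = 99 + \frac{1}{217} = \frac{21484}{217}$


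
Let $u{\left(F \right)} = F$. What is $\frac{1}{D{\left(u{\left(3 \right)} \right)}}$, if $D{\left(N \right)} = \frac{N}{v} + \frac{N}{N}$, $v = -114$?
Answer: $\frac{38}{37} \approx 1.027$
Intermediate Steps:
$D{\left(N \right)} = 1 - \frac{N}{114}$ ($D{\left(N \right)} = \frac{N}{-114} + \frac{N}{N} = N \left(- \frac{1}{114}\right) + 1 = - \frac{N}{114} + 1 = 1 - \frac{N}{114}$)
$\frac{1}{D{\left(u{\left(3 \right)} \right)}} = \frac{1}{1 - \frac{1}{38}} = \frac{1}{\frac{37}{38}} = \frac{38}{37}$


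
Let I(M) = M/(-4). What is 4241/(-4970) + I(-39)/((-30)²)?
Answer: -502459/596400 ≈ -0.84249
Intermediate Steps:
I(M) = -M/4 (I(M) = M*(-¼) = -M/4)
4241/(-4970) + I(-39)/((-30)²) = 4241/(-4970) + (-¼*(-39))/((-30)²) = 4241*(-1/4970) + (39/4)/900 = -4241/4970 + (39/4)*(1/900) = -4241/4970 + 13/1200 = -502459/596400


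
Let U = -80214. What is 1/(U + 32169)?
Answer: -1/48045 ≈ -2.0814e-5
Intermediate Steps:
1/(U + 32169) = 1/(-80214 + 32169) = 1/(-48045) = -1/48045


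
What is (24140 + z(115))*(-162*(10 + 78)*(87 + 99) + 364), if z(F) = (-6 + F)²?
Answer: -95500748292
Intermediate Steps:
(24140 + z(115))*(-162*(10 + 78)*(87 + 99) + 364) = (24140 + (-6 + 115)²)*(-162*(10 + 78)*(87 + 99) + 364) = (24140 + 109²)*(-14256*186 + 364) = (24140 + 11881)*(-162*16368 + 364) = 36021*(-2651616 + 364) = 36021*(-2651252) = -95500748292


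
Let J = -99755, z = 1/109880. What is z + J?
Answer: -10961079399/109880 ≈ -99755.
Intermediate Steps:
z = 1/109880 ≈ 9.1008e-6
z + J = 1/109880 - 99755 = -10961079399/109880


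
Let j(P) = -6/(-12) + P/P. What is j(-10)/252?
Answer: 1/168 ≈ 0.0059524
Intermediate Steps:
j(P) = 3/2 (j(P) = -6*(-1/12) + 1 = 1/2 + 1 = 3/2)
j(-10)/252 = (3/2)/252 = (3/2)*(1/252) = 1/168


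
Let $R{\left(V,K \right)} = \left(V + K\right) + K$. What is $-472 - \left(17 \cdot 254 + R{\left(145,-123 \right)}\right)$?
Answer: $-4689$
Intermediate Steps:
$R{\left(V,K \right)} = V + 2 K$ ($R{\left(V,K \right)} = \left(K + V\right) + K = V + 2 K$)
$-472 - \left(17 \cdot 254 + R{\left(145,-123 \right)}\right) = -472 - \left(17 \cdot 254 + \left(145 + 2 \left(-123\right)\right)\right) = -472 - \left(4318 + \left(145 - 246\right)\right) = -472 - \left(4318 - 101\right) = -472 - 4217 = -4689$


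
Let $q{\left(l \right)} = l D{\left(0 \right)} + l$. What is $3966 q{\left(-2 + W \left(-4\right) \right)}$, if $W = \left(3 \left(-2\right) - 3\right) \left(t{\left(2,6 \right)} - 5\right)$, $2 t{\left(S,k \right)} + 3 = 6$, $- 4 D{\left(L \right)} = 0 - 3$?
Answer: $-888384$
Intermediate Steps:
$D{\left(L \right)} = \frac{3}{4}$ ($D{\left(L \right)} = - \frac{0 - 3}{4} = \left(- \frac{1}{4}\right) \left(-3\right) = \frac{3}{4}$)
$t{\left(S,k \right)} = \frac{3}{2}$ ($t{\left(S,k \right)} = - \frac{3}{2} + \frac{1}{2} \cdot 6 = - \frac{3}{2} + 3 = \frac{3}{2}$)
$W = \frac{63}{2}$ ($W = \left(3 \left(-2\right) - 3\right) \left(\frac{3}{2} - 5\right) = \left(-6 - 3\right) \left(- \frac{7}{2}\right) = \left(-9\right) \left(- \frac{7}{2}\right) = \frac{63}{2} \approx 31.5$)
$q{\left(l \right)} = \frac{7 l}{4}$ ($q{\left(l \right)} = l \frac{3}{4} + l = \frac{3 l}{4} + l = \frac{7 l}{4}$)
$3966 q{\left(-2 + W \left(-4\right) \right)} = 3966 \frac{7 \left(-2 + \frac{63}{2} \left(-4\right)\right)}{4} = 3966 \frac{7 \left(-2 - 126\right)}{4} = 3966 \cdot \frac{7}{4} \left(-128\right) = 3966 \left(-224\right) = -888384$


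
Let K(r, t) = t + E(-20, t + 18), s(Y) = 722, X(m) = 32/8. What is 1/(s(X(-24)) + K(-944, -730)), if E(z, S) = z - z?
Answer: -1/8 ≈ -0.12500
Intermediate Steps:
X(m) = 4 (X(m) = 32*(1/8) = 4)
E(z, S) = 0
K(r, t) = t (K(r, t) = t + 0 = t)
1/(s(X(-24)) + K(-944, -730)) = 1/(722 - 730) = 1/(-8) = -1/8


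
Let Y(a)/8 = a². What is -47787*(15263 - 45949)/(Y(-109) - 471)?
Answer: 6403458/413 ≈ 15505.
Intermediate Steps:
Y(a) = 8*a²
-47787*(15263 - 45949)/(Y(-109) - 471) = -47787*(15263 - 45949)/(8*(-109)² - 471) = -47787*(-30686/(8*11881 - 471)) = -47787*(-30686/(95048 - 471)) = -47787/(94577*(-1/30686)) = -47787/(-413/134) = -47787*(-134/413) = 6403458/413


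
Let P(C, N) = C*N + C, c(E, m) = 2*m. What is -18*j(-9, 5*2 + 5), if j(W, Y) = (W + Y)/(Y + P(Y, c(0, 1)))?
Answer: -9/5 ≈ -1.8000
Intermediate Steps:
P(C, N) = C + C*N
j(W, Y) = (W + Y)/(4*Y) (j(W, Y) = (W + Y)/(Y + Y*(1 + 2*1)) = (W + Y)/(Y + Y*(1 + 2)) = (W + Y)/(Y + Y*3) = (W + Y)/(Y + 3*Y) = (W + Y)/((4*Y)) = (W + Y)*(1/(4*Y)) = (W + Y)/(4*Y))
-18*j(-9, 5*2 + 5) = -9*(-9 + (5*2 + 5))/(2*(5*2 + 5)) = -9*(-9 + (10 + 5))/(2*(10 + 5)) = -9*(-9 + 15)/(2*15) = -9*6/(2*15) = -18*⅒ = -9/5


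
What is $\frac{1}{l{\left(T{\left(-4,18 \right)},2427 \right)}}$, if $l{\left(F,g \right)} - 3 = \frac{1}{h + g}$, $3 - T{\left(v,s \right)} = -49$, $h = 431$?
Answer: $\frac{2858}{8575} \approx 0.33329$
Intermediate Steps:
$T{\left(v,s \right)} = 52$ ($T{\left(v,s \right)} = 3 - -49 = 3 + 49 = 52$)
$l{\left(F,g \right)} = 3 + \frac{1}{431 + g}$
$\frac{1}{l{\left(T{\left(-4,18 \right)},2427 \right)}} = \frac{1}{\frac{1}{431 + 2427} \left(1294 + 3 \cdot 2427\right)} = \frac{1}{\frac{1}{2858} \left(1294 + 7281\right)} = \frac{1}{\frac{1}{2858} \cdot 8575} = \frac{1}{\frac{8575}{2858}} = \frac{2858}{8575}$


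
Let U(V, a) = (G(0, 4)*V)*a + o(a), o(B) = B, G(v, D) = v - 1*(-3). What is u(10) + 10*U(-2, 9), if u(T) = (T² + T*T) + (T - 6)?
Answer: -246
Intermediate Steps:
G(v, D) = 3 + v (G(v, D) = v + 3 = 3 + v)
u(T) = -6 + T + 2*T² (u(T) = (T² + T²) + (-6 + T) = 2*T² + (-6 + T) = -6 + T + 2*T²)
U(V, a) = a + 3*V*a (U(V, a) = ((3 + 0)*V)*a + a = (3*V)*a + a = 3*V*a + a = a + 3*V*a)
u(10) + 10*U(-2, 9) = (-6 + 10 + 2*10²) + 10*(9*(1 + 3*(-2))) = (-6 + 10 + 2*100) + 10*(9*(1 - 6)) = (-6 + 10 + 200) + 10*(9*(-5)) = 204 + 10*(-45) = 204 - 450 = -246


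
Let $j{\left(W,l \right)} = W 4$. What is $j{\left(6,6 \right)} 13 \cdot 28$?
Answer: $8736$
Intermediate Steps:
$j{\left(W,l \right)} = 4 W$
$j{\left(6,6 \right)} 13 \cdot 28 = 4 \cdot 6 \cdot 13 \cdot 28 = 24 \cdot 13 \cdot 28 = 312 \cdot 28 = 8736$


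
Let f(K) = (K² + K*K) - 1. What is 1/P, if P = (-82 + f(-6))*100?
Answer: -1/1100 ≈ -0.00090909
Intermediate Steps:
f(K) = -1 + 2*K² (f(K) = (K² + K²) - 1 = 2*K² - 1 = -1 + 2*K²)
P = -1100 (P = (-82 + (-1 + 2*(-6)²))*100 = (-82 + (-1 + 2*36))*100 = (-82 + (-1 + 72))*100 = (-82 + 71)*100 = -11*100 = -1100)
1/P = 1/(-1100) = -1/1100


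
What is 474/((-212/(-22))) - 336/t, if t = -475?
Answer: 1256133/25175 ≈ 49.896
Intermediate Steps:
474/((-212/(-22))) - 336/t = 474/((-212/(-22))) - 336/(-475) = 474/((-212*(-1/22))) - 336*(-1/475) = 474/(106/11) + 336/475 = 474*(11/106) + 336/475 = 2607/53 + 336/475 = 1256133/25175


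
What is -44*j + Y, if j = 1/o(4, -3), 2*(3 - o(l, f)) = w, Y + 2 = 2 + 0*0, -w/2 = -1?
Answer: -22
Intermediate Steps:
w = 2 (w = -2*(-1) = 2)
Y = 0 (Y = -2 + (2 + 0*0) = -2 + (2 + 0) = -2 + 2 = 0)
o(l, f) = 2 (o(l, f) = 3 - ½*2 = 3 - 1 = 2)
j = ½ (j = 1/2 = ½ ≈ 0.50000)
-44*j + Y = -44*½ + 0 = -22 + 0 = -22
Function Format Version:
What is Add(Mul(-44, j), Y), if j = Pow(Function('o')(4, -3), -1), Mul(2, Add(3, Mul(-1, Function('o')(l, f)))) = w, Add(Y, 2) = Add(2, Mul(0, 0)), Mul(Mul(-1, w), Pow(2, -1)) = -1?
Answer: -22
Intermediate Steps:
w = 2 (w = Mul(-2, -1) = 2)
Y = 0 (Y = Add(-2, Add(2, Mul(0, 0))) = Add(-2, Add(2, 0)) = Add(-2, 2) = 0)
Function('o')(l, f) = 2 (Function('o')(l, f) = Add(3, Mul(Rational(-1, 2), 2)) = Add(3, -1) = 2)
j = Rational(1, 2) (j = Pow(2, -1) = Rational(1, 2) ≈ 0.50000)
Add(Mul(-44, j), Y) = Add(Mul(-44, Rational(1, 2)), 0) = Add(-22, 0) = -22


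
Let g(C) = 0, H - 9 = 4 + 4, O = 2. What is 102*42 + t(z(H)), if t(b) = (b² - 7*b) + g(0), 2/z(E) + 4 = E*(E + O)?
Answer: 435939662/101761 ≈ 4284.0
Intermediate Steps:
H = 17 (H = 9 + (4 + 4) = 9 + 8 = 17)
z(E) = 2/(-4 + E*(2 + E)) (z(E) = 2/(-4 + E*(E + 2)) = 2/(-4 + E*(2 + E)))
t(b) = b² - 7*b (t(b) = (b² - 7*b) + 0 = b² - 7*b)
102*42 + t(z(H)) = 102*42 + (2/(-4 + 17² + 2*17))*(-7 + 2/(-4 + 17² + 2*17)) = 4284 + (2/(-4 + 289 + 34))*(-7 + 2/(-4 + 289 + 34)) = 4284 + (2/319)*(-7 + 2/319) = 4284 + (2*(1/319))*(-7 + 2*(1/319)) = 4284 + 2*(-7 + 2/319)/319 = 4284 + (2/319)*(-2231/319) = 4284 - 4462/101761 = 435939662/101761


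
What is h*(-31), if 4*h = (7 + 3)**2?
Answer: -775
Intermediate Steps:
h = 25 (h = (7 + 3)**2/4 = (1/4)*10**2 = (1/4)*100 = 25)
h*(-31) = 25*(-31) = -775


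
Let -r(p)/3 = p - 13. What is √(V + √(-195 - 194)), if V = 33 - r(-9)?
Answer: √(-33 + I*√389) ≈ 1.65 + 5.9768*I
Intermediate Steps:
r(p) = 39 - 3*p (r(p) = -3*(p - 13) = -3*(-13 + p) = 39 - 3*p)
V = -33 (V = 33 - (39 - 3*(-9)) = 33 - (39 + 27) = 33 - 1*66 = 33 - 66 = -33)
√(V + √(-195 - 194)) = √(-33 + √(-195 - 194)) = √(-33 + √(-389)) = √(-33 + I*√389)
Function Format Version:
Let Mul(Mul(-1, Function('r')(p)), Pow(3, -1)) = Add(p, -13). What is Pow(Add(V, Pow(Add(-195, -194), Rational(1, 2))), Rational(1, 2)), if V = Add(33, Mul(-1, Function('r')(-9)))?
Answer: Pow(Add(-33, Mul(I, Pow(389, Rational(1, 2)))), Rational(1, 2)) ≈ Add(1.6500, Mul(5.9768, I))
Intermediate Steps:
Function('r')(p) = Add(39, Mul(-3, p)) (Function('r')(p) = Mul(-3, Add(p, -13)) = Mul(-3, Add(-13, p)) = Add(39, Mul(-3, p)))
V = -33 (V = Add(33, Mul(-1, Add(39, Mul(-3, -9)))) = Add(33, Mul(-1, Add(39, 27))) = Add(33, Mul(-1, 66)) = Add(33, -66) = -33)
Pow(Add(V, Pow(Add(-195, -194), Rational(1, 2))), Rational(1, 2)) = Pow(Add(-33, Pow(Add(-195, -194), Rational(1, 2))), Rational(1, 2)) = Pow(Add(-33, Pow(-389, Rational(1, 2))), Rational(1, 2)) = Pow(Add(-33, Mul(I, Pow(389, Rational(1, 2)))), Rational(1, 2))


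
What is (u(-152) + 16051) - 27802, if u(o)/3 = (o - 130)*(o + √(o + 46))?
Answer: 116841 - 846*I*√106 ≈ 1.1684e+5 - 8710.1*I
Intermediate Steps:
u(o) = 3*(-130 + o)*(o + √(46 + o)) (u(o) = 3*((o - 130)*(o + √(o + 46))) = 3*((-130 + o)*(o + √(46 + o))) = 3*(-130 + o)*(o + √(46 + o)))
(u(-152) + 16051) - 27802 = ((-390*(-152) - 390*√(46 - 152) + 3*(-152)² + 3*(-152)*√(46 - 152)) + 16051) - 27802 = ((59280 - 390*I*√106 + 3*23104 + 3*(-152)*√(-106)) + 16051) - 27802 = ((59280 - 390*I*√106 + 69312 + 3*(-152)*(I*√106)) + 16051) - 27802 = ((59280 - 390*I*√106 + 69312 - 456*I*√106) + 16051) - 27802 = ((128592 - 846*I*√106) + 16051) - 27802 = (144643 - 846*I*√106) - 27802 = 116841 - 846*I*√106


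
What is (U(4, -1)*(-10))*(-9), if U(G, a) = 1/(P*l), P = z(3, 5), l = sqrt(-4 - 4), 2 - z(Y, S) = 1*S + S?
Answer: 45*I*sqrt(2)/16 ≈ 3.9775*I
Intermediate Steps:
z(Y, S) = 2 - 2*S (z(Y, S) = 2 - (1*S + S) = 2 - (S + S) = 2 - 2*S)
l = 2*I*sqrt(2) (l = sqrt(-8) = 2*I*sqrt(2) ≈ 2.8284*I)
P = -8 (P = 2 - 2*5 = 2 - 10 = -8)
U(G, a) = I*sqrt(2)/32 (U(G, a) = 1/(-16*I*sqrt(2)) = I*sqrt(2)/32)
(U(4, -1)*(-10))*(-9) = ((I*sqrt(2)/32)*(-10))*(-9) = -5*I*sqrt(2)/16*(-9) = 45*I*sqrt(2)/16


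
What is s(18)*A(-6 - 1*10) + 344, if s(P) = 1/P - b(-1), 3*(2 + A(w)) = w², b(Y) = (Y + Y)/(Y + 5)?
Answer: 10538/27 ≈ 390.30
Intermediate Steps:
b(Y) = 2*Y/(5 + Y) (b(Y) = (2*Y)/(5 + Y) = 2*Y/(5 + Y))
A(w) = -2 + w²/3
s(P) = ½ + 1/P (s(P) = 1/P - 2*(-1)/(5 - 1) = 1/P - 2*(-1)/4 = 1/P - 1*(-½) = 1/P + ½ = ½ + 1/P)
s(18)*A(-6 - 1*10) + 344 = ((½)*(2 + 18)/18)*(-2 + (-6 - 1*10)²/3) + 344 = ((½)*(1/18)*20)*(-2 + (-6 - 10)²/3) + 344 = 5*(-2 + (⅓)*(-16)²)/9 + 344 = 5*(-2 + (⅓)*256)/9 + 344 = 5*(-2 + 256/3)/9 + 344 = (5/9)*(250/3) + 344 = 1250/27 + 344 = 10538/27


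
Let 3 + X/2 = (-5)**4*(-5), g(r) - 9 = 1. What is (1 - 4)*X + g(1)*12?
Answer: 18888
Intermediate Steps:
g(r) = 10 (g(r) = 9 + 1 = 10)
X = -6256 (X = -6 + 2*((-5)**4*(-5)) = -6 + 2*(625*(-5)) = -6 + 2*(-3125) = -6 - 6250 = -6256)
(1 - 4)*X + g(1)*12 = (1 - 4)*(-6256) + 10*12 = -3*(-6256) + 120 = 18768 + 120 = 18888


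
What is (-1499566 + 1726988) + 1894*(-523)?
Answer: -763140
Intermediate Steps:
(-1499566 + 1726988) + 1894*(-523) = 227422 - 990562 = -763140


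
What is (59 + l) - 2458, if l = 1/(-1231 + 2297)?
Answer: -2557333/1066 ≈ -2399.0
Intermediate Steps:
l = 1/1066 ≈ 0.00093809
(59 + l) - 2458 = (59 + 1/1066) - 2458 = 62895/1066 - 2458 = -2557333/1066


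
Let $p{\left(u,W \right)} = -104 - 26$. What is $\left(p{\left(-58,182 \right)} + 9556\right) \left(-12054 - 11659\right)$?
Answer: $-223518738$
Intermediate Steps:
$p{\left(u,W \right)} = -130$
$\left(p{\left(-58,182 \right)} + 9556\right) \left(-12054 - 11659\right) = \left(-130 + 9556\right) \left(-12054 - 11659\right) = 9426 \left(-23713\right) = -223518738$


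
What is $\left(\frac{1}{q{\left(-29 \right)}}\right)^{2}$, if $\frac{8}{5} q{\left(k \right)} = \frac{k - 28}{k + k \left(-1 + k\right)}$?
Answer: $\frac{45265984}{81225} \approx 557.29$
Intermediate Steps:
$q{\left(k \right)} = \frac{5 \left(-28 + k\right)}{8 \left(k + k \left(-1 + k\right)\right)}$ ($q{\left(k \right)} = \frac{5 \frac{k - 28}{k + k \left(-1 + k\right)}}{8} = \frac{5 \frac{-28 + k}{k + k \left(-1 + k\right)}}{8} = \frac{5 \left(-28 + k\right)}{8 \left(k + k \left(-1 + k\right)\right)}$)
$\left(\frac{1}{q{\left(-29 \right)}}\right)^{2} = \left(\frac{1}{\frac{5}{8} \cdot \frac{1}{841} \left(-28 - 29\right)}\right)^{2} = \left(\frac{1}{\frac{5}{8} \cdot \frac{1}{841} \left(-57\right)}\right)^{2} = \left(\frac{1}{- \frac{285}{6728}}\right)^{2} = \left(- \frac{6728}{285}\right)^{2} = \frac{45265984}{81225}$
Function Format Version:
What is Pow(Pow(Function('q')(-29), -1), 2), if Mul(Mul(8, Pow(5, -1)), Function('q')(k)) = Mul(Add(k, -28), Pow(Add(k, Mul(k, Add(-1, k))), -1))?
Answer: Rational(45265984, 81225) ≈ 557.29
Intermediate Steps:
Function('q')(k) = Mul(Rational(5, 8), Pow(Add(k, Mul(k, Add(-1, k))), -1), Add(-28, k)) (Function('q')(k) = Mul(Rational(5, 8), Mul(Add(k, -28), Pow(Add(k, Mul(k, Add(-1, k))), -1))) = Mul(Rational(5, 8), Mul(Add(-28, k), Pow(Add(k, Mul(k, Add(-1, k))), -1))) = Mul(Rational(5, 8), Mul(Pow(Add(k, Mul(k, Add(-1, k))), -1), Add(-28, k))) = Mul(Rational(5, 8), Pow(Add(k, Mul(k, Add(-1, k))), -1), Add(-28, k)))
Pow(Pow(Function('q')(-29), -1), 2) = Pow(Pow(Mul(Rational(5, 8), Pow(-29, -2), Add(-28, -29)), -1), 2) = Pow(Pow(Mul(Rational(5, 8), Rational(1, 841), -57), -1), 2) = Pow(Pow(Rational(-285, 6728), -1), 2) = Pow(Rational(-6728, 285), 2) = Rational(45265984, 81225)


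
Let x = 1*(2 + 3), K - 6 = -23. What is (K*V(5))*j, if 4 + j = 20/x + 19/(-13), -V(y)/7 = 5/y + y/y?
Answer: -4522/13 ≈ -347.85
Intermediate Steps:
K = -17 (K = 6 - 23 = -17)
x = 5 (x = 1*5 = 5)
V(y) = -7 - 35/y (V(y) = -7*(5/y + y/y) = -7*(5/y + 1) = -7*(1 + 5/y) = -7 - 35/y)
j = -19/13 (j = -4 + (20/5 + 19/(-13)) = -4 + (20*(⅕) + 19*(-1/13)) = -4 + (4 - 19/13) = -4 + 33/13 = -19/13 ≈ -1.4615)
(K*V(5))*j = -17*(-7 - 35/5)*(-19/13) = -17*(-7 - 35*⅕)*(-19/13) = -17*(-7 - 7)*(-19/13) = -17*(-14)*(-19/13) = 238*(-19/13) = -4522/13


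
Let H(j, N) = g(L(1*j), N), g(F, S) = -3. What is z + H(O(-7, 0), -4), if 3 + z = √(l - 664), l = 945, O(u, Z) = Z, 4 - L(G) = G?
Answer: -6 + √281 ≈ 10.763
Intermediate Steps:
L(G) = 4 - G
H(j, N) = -3
z = -3 + √281 (z = -3 + √(945 - 664) = -3 + √281 ≈ 13.763)
z + H(O(-7, 0), -4) = (-3 + √281) - 3 = -6 + √281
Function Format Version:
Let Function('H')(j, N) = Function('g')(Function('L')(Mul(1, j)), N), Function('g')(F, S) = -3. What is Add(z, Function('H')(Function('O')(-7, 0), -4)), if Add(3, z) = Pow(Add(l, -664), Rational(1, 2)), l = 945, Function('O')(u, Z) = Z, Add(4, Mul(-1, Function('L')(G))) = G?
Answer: Add(-6, Pow(281, Rational(1, 2))) ≈ 10.763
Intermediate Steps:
Function('L')(G) = Add(4, Mul(-1, G))
Function('H')(j, N) = -3
z = Add(-3, Pow(281, Rational(1, 2))) (z = Add(-3, Pow(Add(945, -664), Rational(1, 2))) = Add(-3, Pow(281, Rational(1, 2))) ≈ 13.763)
Add(z, Function('H')(Function('O')(-7, 0), -4)) = Add(Add(-3, Pow(281, Rational(1, 2))), -3) = Add(-6, Pow(281, Rational(1, 2)))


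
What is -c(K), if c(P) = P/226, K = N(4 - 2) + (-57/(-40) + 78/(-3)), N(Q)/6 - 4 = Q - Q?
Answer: 23/9040 ≈ 0.0025442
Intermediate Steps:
N(Q) = 24 (N(Q) = 24 + 6*(Q - Q) = 24 + 6*0 = 24 + 0 = 24)
K = -23/40 (K = 24 + (-57/(-40) + 78/(-3)) = 24 + (-57*(-1/40) + 78*(-⅓)) = 24 + (57/40 - 26) = 24 - 983/40 = -23/40 ≈ -0.57500)
c(P) = P/226 (c(P) = P*(1/226) = P/226)
-c(K) = -(-23)/(226*40) = -1*(-23/9040) = 23/9040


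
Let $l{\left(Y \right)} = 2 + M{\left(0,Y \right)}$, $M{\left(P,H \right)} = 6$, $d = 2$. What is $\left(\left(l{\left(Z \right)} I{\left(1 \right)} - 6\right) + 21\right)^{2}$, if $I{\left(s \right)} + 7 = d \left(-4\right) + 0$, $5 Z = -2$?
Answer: $11025$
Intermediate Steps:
$Z = - \frac{2}{5}$ ($Z = \frac{1}{5} \left(-2\right) = - \frac{2}{5} \approx -0.4$)
$I{\left(s \right)} = -15$ ($I{\left(s \right)} = -7 + \left(2 \left(-4\right) + 0\right) = -7 + \left(-8 + 0\right) = -7 - 8 = -15$)
$l{\left(Y \right)} = 8$ ($l{\left(Y \right)} = 2 + 6 = 8$)
$\left(\left(l{\left(Z \right)} I{\left(1 \right)} - 6\right) + 21\right)^{2} = \left(\left(8 \left(-15\right) - 6\right) + 21\right)^{2} = \left(\left(-120 - 6\right) + 21\right)^{2} = \left(-126 + 21\right)^{2} = \left(-105\right)^{2} = 11025$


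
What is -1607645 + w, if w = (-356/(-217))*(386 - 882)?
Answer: -11259211/7 ≈ -1.6085e+6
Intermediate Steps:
w = -5696/7 (w = -356*(-1/217)*(-496) = (356/217)*(-496) = -5696/7 ≈ -813.71)
-1607645 + w = -1607645 - 5696/7 = -11259211/7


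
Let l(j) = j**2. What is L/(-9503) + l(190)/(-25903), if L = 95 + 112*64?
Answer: -531191789/246156209 ≈ -2.1579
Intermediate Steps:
L = 7263 (L = 95 + 7168 = 7263)
L/(-9503) + l(190)/(-25903) = 7263/(-9503) + 190**2/(-25903) = 7263*(-1/9503) + 36100*(-1/25903) = -7263/9503 - 36100/25903 = -531191789/246156209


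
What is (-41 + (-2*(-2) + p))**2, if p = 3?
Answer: 1156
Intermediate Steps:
(-41 + (-2*(-2) + p))**2 = (-41 + (-2*(-2) + 3))**2 = (-41 + (4 + 3))**2 = (-41 + 7)**2 = (-34)**2 = 1156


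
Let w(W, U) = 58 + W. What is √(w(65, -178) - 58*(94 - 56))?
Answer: I*√2081 ≈ 45.618*I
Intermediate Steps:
√(w(65, -178) - 58*(94 - 56)) = √((58 + 65) - 58*(94 - 56)) = √(123 - 58*38) = √(123 - 2204) = √(-2081) = I*√2081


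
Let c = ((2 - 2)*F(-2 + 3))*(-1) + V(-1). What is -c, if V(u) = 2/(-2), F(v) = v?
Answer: 1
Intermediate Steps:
V(u) = -1 (V(u) = 2*(-1/2) = -1)
c = -1 (c = ((2 - 2)*(-2 + 3))*(-1) - 1 = (0*1)*(-1) - 1 = 0*(-1) - 1 = 0 - 1 = -1)
-c = -1*(-1) = 1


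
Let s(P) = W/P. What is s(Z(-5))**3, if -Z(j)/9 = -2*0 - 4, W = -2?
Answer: -1/5832 ≈ -0.00017147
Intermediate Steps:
Z(j) = 36 (Z(j) = -9*(-2*0 - 4) = -9*(0 - 4) = -9*(-4) = 36)
s(P) = -2/P
s(Z(-5))**3 = (-2/36)**3 = (-2*1/36)**3 = (-1/18)**3 = -1/5832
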